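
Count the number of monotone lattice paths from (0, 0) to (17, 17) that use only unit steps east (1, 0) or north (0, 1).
Number of paths = 2333606220

A monotone lattice path from (0, 0) to (17, 17) consists of 17 east steps and 17 north steps in some order, so it is determined by which 17 of the 34 steps are east. The count is C(34, 17) = 2333606220.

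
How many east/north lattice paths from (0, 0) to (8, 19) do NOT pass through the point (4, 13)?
Number of paths = 1720275

Total paths from (0, 0) to (8, 19): C(27, 8) = 2220075. Paths through (4, 13): (paths (0, 0) → (4, 13)) × (paths (4, 13) → (8, 19)) = C(17, 4) · C(10, 4) = 2380 · 210 = 499800. Avoidance count = 2220075 − 499800 = 1720275.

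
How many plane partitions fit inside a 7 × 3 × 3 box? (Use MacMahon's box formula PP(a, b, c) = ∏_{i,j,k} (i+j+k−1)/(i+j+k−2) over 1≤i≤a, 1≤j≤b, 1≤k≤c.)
PP(7, 3, 3) = 108900

Evaluate the triple product over i = 1..7, j = 1..3, k = 1..3. The factors are (2/1) · (3/2) · (4/3) · (3/2) · (4/3) · (5/4) · (4/3) · (5/4) · … (63 factors total). The numerators and denominators telescope so the product is an integer; carrying out the multiplication exactly gives PP(7, 3, 3) = 108900.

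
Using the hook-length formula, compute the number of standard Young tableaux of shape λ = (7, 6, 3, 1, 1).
# SYT of shape (7, 6, 3, 1, 1) = 5346432

Hook-length formula: f^λ = n! / Π hook(c), product over all cells c of the Young diagram. For λ = (7, 6, 3, 1, 1), n = 18 boxes. Hook lengths by row (left-to-right, top-to-bottom): [11, 8, 7, 5, 4, 3, 1]; [9, 6, 5, 3, 2, 1]; [5, 2, 1]; [2]; [1]. Product of hooks = 1197504000. So f^λ = 18! / 1197504000 = 6402373705728000 / 1197504000 = 5346432.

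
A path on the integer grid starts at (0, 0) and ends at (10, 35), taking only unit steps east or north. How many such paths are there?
Number of paths = 3190187286

A monotone lattice path from (0, 0) to (10, 35) consists of 10 east steps and 35 north steps in some order, so it is determined by which 10 of the 45 steps are east. The count is C(45, 10) = 3190187286.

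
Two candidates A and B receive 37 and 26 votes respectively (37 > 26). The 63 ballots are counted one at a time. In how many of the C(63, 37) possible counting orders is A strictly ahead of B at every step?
Strict-lead orderings = 62363884575190737

Total orderings of the 63 votes with 37 for A: C(63, 37) = 357174975294274221. By the Bertrand ballot formula (Cycle Lemma / reflection principle), the number of orderings in which A is strictly ahead of B throughout is (p − q)/(p + q) · C(p + q, p) = (37 − 26)/(37 + 26) · 357174975294274221 = 62363884575190737.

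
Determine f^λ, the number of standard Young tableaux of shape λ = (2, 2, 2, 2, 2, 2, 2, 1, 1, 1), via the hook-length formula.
# SYT of shape (2, 2, 2, 2, 2, 2, 2, 1, 1, 1) = 7072

Hook-length formula: f^λ = n! / Π hook(c), product over all cells c of the Young diagram. For λ = (2, 2, 2, 2, 2, 2, 2, 1, 1, 1), n = 17 boxes. Hook lengths by row (left-to-right, top-to-bottom): [11, 7]; [10, 6]; [9, 5]; [8, 4]; [7, 3]; [6, 2]; [5, 1]; [3]; [2]; [1]. Product of hooks = 50295168000. So f^λ = 17! / 50295168000 = 355687428096000 / 50295168000 = 7072.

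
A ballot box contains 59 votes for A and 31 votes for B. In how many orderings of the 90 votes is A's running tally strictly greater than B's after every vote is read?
Strict-lead orderings = 405327382498585909557888

Total orderings of the 90 votes with 59 for A: C(90, 59) = 1302838015174026137864640. By the Bertrand ballot formula (Cycle Lemma / reflection principle), the number of orderings in which A is strictly ahead of B throughout is (p − q)/(p + q) · C(p + q, p) = (59 − 31)/(59 + 31) · 1302838015174026137864640 = 405327382498585909557888.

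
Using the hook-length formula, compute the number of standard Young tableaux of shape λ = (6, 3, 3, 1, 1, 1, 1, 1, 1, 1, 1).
# SYT of shape (6, 3, 3, 1, 1, 1, 1, 1, 1, 1, 1) = 9447750

Hook-length formula: f^λ = n! / Π hook(c), product over all cells c of the Young diagram. For λ = (6, 3, 3, 1, 1, 1, 1, 1, 1, 1, 1), n = 20 boxes. Hook lengths by row (left-to-right, top-to-bottom): [16, 7, 6, 3, 2, 1]; [12, 3, 2]; [11, 2, 1]; [8]; [7]; [6]; [5]; [4]; [3]; [2]; [1]. Product of hooks = 257511260160. So f^λ = 20! / 257511260160 = 2432902008176640000 / 257511260160 = 9447750.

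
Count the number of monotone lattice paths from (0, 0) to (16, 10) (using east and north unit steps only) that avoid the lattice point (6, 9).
Number of paths = 5256680

Total paths from (0, 0) to (16, 10): C(26, 16) = 5311735. Paths through (6, 9): (paths (0, 0) → (6, 9)) × (paths (6, 9) → (16, 10)) = C(15, 6) · C(11, 10) = 5005 · 11 = 55055. Avoidance count = 5311735 − 55055 = 5256680.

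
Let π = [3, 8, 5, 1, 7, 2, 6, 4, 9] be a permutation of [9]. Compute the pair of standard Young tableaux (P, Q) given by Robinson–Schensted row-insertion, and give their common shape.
P = [1, 2, 4, 9] / [3, 5, 6] / [7] / [8];  Q = [1, 2, 5, 9] / [3, 6, 7] / [4] / [8];  common shape = (4, 3, 1, 1)

Row-insert the values π_1, π_2, … into P one at a time, bumping the leftmost entry strictly greater than the inserted value down to the next row. The recording tableau Q records, in position (i, j), the step at which that cell was added to P.
  Insert 3 (step 1): P = [3];  Q = [1]
  Insert 8 (step 2): P = [3, 8];  Q = [1, 2]
  Insert 5 (step 3): P = [3, 5] / [8];  Q = [1, 2] / [3]
  Insert 1 (step 4): P = [1, 5] / [3] / [8];  Q = [1, 2] / [3] / [4]
  Insert 7 (step 5): P = [1, 5, 7] / [3] / [8];  Q = [1, 2, 5] / [3] / [4]
  Insert 2 (step 6): P = [1, 2, 7] / [3, 5] / [8];  Q = [1, 2, 5] / [3, 6] / [4]
  Insert 6 (step 7): P = [1, 2, 6] / [3, 5, 7] / [8];  Q = [1, 2, 5] / [3, 6, 7] / [4]
  Insert 4 (step 8): P = [1, 2, 4] / [3, 5, 6] / [7] / [8];  Q = [1, 2, 5] / [3, 6, 7] / [4] / [8]
  Insert 9 (step 9): P = [1, 2, 4, 9] / [3, 5, 6] / [7] / [8];  Q = [1, 2, 5, 9] / [3, 6, 7] / [4] / [8]
Final shape: (4, 3, 1, 1).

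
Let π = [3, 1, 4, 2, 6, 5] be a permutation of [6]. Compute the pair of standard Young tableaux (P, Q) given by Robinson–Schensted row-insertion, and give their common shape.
P = [1, 2, 5] / [3, 4, 6];  Q = [1, 3, 5] / [2, 4, 6];  common shape = (3, 3)

Row-insert the values π_1, π_2, … into P one at a time, bumping the leftmost entry strictly greater than the inserted value down to the next row. The recording tableau Q records, in position (i, j), the step at which that cell was added to P.
  Insert 3 (step 1): P = [3];  Q = [1]
  Insert 1 (step 2): P = [1] / [3];  Q = [1] / [2]
  Insert 4 (step 3): P = [1, 4] / [3];  Q = [1, 3] / [2]
  Insert 2 (step 4): P = [1, 2] / [3, 4];  Q = [1, 3] / [2, 4]
  Insert 6 (step 5): P = [1, 2, 6] / [3, 4];  Q = [1, 3, 5] / [2, 4]
  Insert 5 (step 6): P = [1, 2, 5] / [3, 4, 6];  Q = [1, 3, 5] / [2, 4, 6]
Final shape: (3, 3).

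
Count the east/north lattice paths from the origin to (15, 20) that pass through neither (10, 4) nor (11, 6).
Number of paths = 3198892431

Inclusion–exclusion. Total paths: C(35, 15) = 3247943160. Through P₁: C(14, 10)·C(21, 5) = 20369349. Through P₂: C(17, 11)·C(18, 4) = 37870560. Since P₁ is strictly southwest of P₂, a monotone path through both must visit P₁ then P₂; paths through both = C(14, 10)·C(3, 1)·C(18, 4) = 9189180. Avoid both = 3247943160 − 20369349 − 37870560 + 9189180 = 3198892431.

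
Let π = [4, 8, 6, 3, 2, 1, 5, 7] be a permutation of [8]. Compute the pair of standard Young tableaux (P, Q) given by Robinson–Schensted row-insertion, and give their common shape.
P = [1, 5, 7] / [2, 6] / [3] / [4] / [8];  Q = [1, 2, 8] / [3, 7] / [4] / [5] / [6];  common shape = (3, 2, 1, 1, 1)

Row-insert the values π_1, π_2, … into P one at a time, bumping the leftmost entry strictly greater than the inserted value down to the next row. The recording tableau Q records, in position (i, j), the step at which that cell was added to P.
  Insert 4 (step 1): P = [4];  Q = [1]
  Insert 8 (step 2): P = [4, 8];  Q = [1, 2]
  Insert 6 (step 3): P = [4, 6] / [8];  Q = [1, 2] / [3]
  Insert 3 (step 4): P = [3, 6] / [4] / [8];  Q = [1, 2] / [3] / [4]
  Insert 2 (step 5): P = [2, 6] / [3] / [4] / [8];  Q = [1, 2] / [3] / [4] / [5]
  Insert 1 (step 6): P = [1, 6] / [2] / [3] / [4] / [8];  Q = [1, 2] / [3] / [4] / [5] / [6]
  Insert 5 (step 7): P = [1, 5] / [2, 6] / [3] / [4] / [8];  Q = [1, 2] / [3, 7] / [4] / [5] / [6]
  Insert 7 (step 8): P = [1, 5, 7] / [2, 6] / [3] / [4] / [8];  Q = [1, 2, 8] / [3, 7] / [4] / [5] / [6]
Final shape: (3, 2, 1, 1, 1).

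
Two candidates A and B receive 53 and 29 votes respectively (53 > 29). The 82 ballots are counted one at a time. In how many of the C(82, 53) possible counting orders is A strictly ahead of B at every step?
Strict-lead orderings = 3680958330002954309760

Total orderings of the 82 votes with 53 for A: C(82, 53) = 12576607627510093891680. By the Bertrand ballot formula (Cycle Lemma / reflection principle), the number of orderings in which A is strictly ahead of B throughout is (p − q)/(p + q) · C(p + q, p) = (53 − 29)/(53 + 29) · 12576607627510093891680 = 3680958330002954309760.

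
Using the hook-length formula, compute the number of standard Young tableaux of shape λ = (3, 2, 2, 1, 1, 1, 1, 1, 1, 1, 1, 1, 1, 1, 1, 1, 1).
# SYT of shape (3, 2, 2, 1, 1, 1, 1, 1, 1, 1, 1, 1, 1, 1, 1, 1, 1) = 14175

Hook-length formula: f^λ = n! / Π hook(c), product over all cells c of the Young diagram. For λ = (3, 2, 2, 1, 1, 1, 1, 1, 1, 1, 1, 1, 1, 1, 1, 1, 1), n = 21 boxes. Hook lengths by row (left-to-right, top-to-bottom): [19, 4, 1]; [17, 2]; [16, 1]; [14]; [13]; [12]; [11]; [10]; [9]; [8]; [7]; [6]; [5]; [4]; [3]; [2]; [1]. Product of hooks = 3604299271372800. So f^λ = 21! / 3604299271372800 = 51090942171709440000 / 3604299271372800 = 14175.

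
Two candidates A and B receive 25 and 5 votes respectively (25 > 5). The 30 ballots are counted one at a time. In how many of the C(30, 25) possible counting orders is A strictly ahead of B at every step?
Strict-lead orderings = 95004

Total orderings of the 30 votes with 25 for A: C(30, 25) = 142506. By the Bertrand ballot formula (Cycle Lemma / reflection principle), the number of orderings in which A is strictly ahead of B throughout is (p − q)/(p + q) · C(p + q, p) = (25 − 5)/(25 + 5) · 142506 = 95004.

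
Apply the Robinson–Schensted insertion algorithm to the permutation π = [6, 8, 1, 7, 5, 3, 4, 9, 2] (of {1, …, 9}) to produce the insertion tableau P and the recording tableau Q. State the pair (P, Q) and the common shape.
P = [1, 2, 4, 9] / [3, 7] / [5] / [6] / [8];  Q = [1, 2, 7, 8] / [3, 4] / [5] / [6] / [9];  common shape = (4, 2, 1, 1, 1)

Row-insert the values π_1, π_2, … into P one at a time, bumping the leftmost entry strictly greater than the inserted value down to the next row. The recording tableau Q records, in position (i, j), the step at which that cell was added to P.
  Insert 6 (step 1): P = [6];  Q = [1]
  Insert 8 (step 2): P = [6, 8];  Q = [1, 2]
  Insert 1 (step 3): P = [1, 8] / [6];  Q = [1, 2] / [3]
  Insert 7 (step 4): P = [1, 7] / [6, 8];  Q = [1, 2] / [3, 4]
  Insert 5 (step 5): P = [1, 5] / [6, 7] / [8];  Q = [1, 2] / [3, 4] / [5]
  Insert 3 (step 6): P = [1, 3] / [5, 7] / [6] / [8];  Q = [1, 2] / [3, 4] / [5] / [6]
  Insert 4 (step 7): P = [1, 3, 4] / [5, 7] / [6] / [8];  Q = [1, 2, 7] / [3, 4] / [5] / [6]
  Insert 9 (step 8): P = [1, 3, 4, 9] / [5, 7] / [6] / [8];  Q = [1, 2, 7, 8] / [3, 4] / [5] / [6]
  Insert 2 (step 9): P = [1, 2, 4, 9] / [3, 7] / [5] / [6] / [8];  Q = [1, 2, 7, 8] / [3, 4] / [5] / [6] / [9]
Final shape: (4, 2, 1, 1, 1).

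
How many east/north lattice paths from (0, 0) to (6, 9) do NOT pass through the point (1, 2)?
Number of paths = 2629

Total paths from (0, 0) to (6, 9): C(15, 6) = 5005. Paths through (1, 2): (paths (0, 0) → (1, 2)) × (paths (1, 2) → (6, 9)) = C(3, 1) · C(12, 5) = 3 · 792 = 2376. Avoidance count = 5005 − 2376 = 2629.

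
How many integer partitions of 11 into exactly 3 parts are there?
p(11, 3 parts) = 10

Partitions of n into exactly k parts ↔ partitions of n − k into at most k parts (subtract 1 from each part). For n = 11, k = 3, the partitions are: 9+1+1, 8+2+1, 7+3+1, 7+2+2, 6+4+1, 6+3+2, 5+5+1, 5+4+2, 5+3+3, 4+4+3. Count = 10.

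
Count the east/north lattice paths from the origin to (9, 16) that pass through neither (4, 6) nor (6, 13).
Number of paths = 1020905

Inclusion–exclusion. Total paths: C(25, 9) = 2042975. Through P₁: C(10, 4)·C(15, 5) = 630630. Through P₂: C(19, 6)·C(6, 3) = 542640. Since P₁ is strictly southwest of P₂, a monotone path through both must visit P₁ then P₂; paths through both = C(10, 4)·C(9, 2)·C(6, 3) = 151200. Avoid both = 2042975 − 630630 − 542640 + 151200 = 1020905.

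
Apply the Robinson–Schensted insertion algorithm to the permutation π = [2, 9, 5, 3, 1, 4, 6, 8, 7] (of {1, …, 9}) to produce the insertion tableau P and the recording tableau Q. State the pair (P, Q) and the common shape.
P = [1, 3, 4, 6, 7] / [2, 8] / [5] / [9];  Q = [1, 2, 6, 7, 8] / [3, 9] / [4] / [5];  common shape = (5, 2, 1, 1)

Row-insert the values π_1, π_2, … into P one at a time, bumping the leftmost entry strictly greater than the inserted value down to the next row. The recording tableau Q records, in position (i, j), the step at which that cell was added to P.
  Insert 2 (step 1): P = [2];  Q = [1]
  Insert 9 (step 2): P = [2, 9];  Q = [1, 2]
  Insert 5 (step 3): P = [2, 5] / [9];  Q = [1, 2] / [3]
  Insert 3 (step 4): P = [2, 3] / [5] / [9];  Q = [1, 2] / [3] / [4]
  Insert 1 (step 5): P = [1, 3] / [2] / [5] / [9];  Q = [1, 2] / [3] / [4] / [5]
  Insert 4 (step 6): P = [1, 3, 4] / [2] / [5] / [9];  Q = [1, 2, 6] / [3] / [4] / [5]
  Insert 6 (step 7): P = [1, 3, 4, 6] / [2] / [5] / [9];  Q = [1, 2, 6, 7] / [3] / [4] / [5]
  Insert 8 (step 8): P = [1, 3, 4, 6, 8] / [2] / [5] / [9];  Q = [1, 2, 6, 7, 8] / [3] / [4] / [5]
  Insert 7 (step 9): P = [1, 3, 4, 6, 7] / [2, 8] / [5] / [9];  Q = [1, 2, 6, 7, 8] / [3, 9] / [4] / [5]
Final shape: (5, 2, 1, 1).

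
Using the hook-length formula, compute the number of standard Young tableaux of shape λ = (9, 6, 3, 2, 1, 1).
# SYT of shape (9, 6, 3, 2, 1, 1) = 2128389120

Hook-length formula: f^λ = n! / Π hook(c), product over all cells c of the Young diagram. For λ = (9, 6, 3, 2, 1, 1), n = 22 boxes. Hook lengths by row (left-to-right, top-to-bottom): [14, 11, 9, 7, 6, 5, 3, 2, 1]; [10, 7, 5, 3, 2, 1]; [6, 3, 1]; [4, 1]; [2]; [1]. Product of hooks = 528099264000. So f^λ = 22! / 528099264000 = 1124000727777607680000 / 528099264000 = 2128389120.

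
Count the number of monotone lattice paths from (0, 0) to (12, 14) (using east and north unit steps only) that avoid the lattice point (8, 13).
Number of paths = 8640250

Total paths from (0, 0) to (12, 14): C(26, 12) = 9657700. Paths through (8, 13): (paths (0, 0) → (8, 13)) × (paths (8, 13) → (12, 14)) = C(21, 8) · C(5, 4) = 203490 · 5 = 1017450. Avoidance count = 9657700 − 1017450 = 8640250.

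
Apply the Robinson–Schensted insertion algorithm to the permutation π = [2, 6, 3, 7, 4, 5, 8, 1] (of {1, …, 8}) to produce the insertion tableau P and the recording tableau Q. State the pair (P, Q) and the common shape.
P = [1, 3, 4, 5, 8] / [2, 7] / [6];  Q = [1, 2, 4, 6, 7] / [3, 5] / [8];  common shape = (5, 2, 1)

Row-insert the values π_1, π_2, … into P one at a time, bumping the leftmost entry strictly greater than the inserted value down to the next row. The recording tableau Q records, in position (i, j), the step at which that cell was added to P.
  Insert 2 (step 1): P = [2];  Q = [1]
  Insert 6 (step 2): P = [2, 6];  Q = [1, 2]
  Insert 3 (step 3): P = [2, 3] / [6];  Q = [1, 2] / [3]
  Insert 7 (step 4): P = [2, 3, 7] / [6];  Q = [1, 2, 4] / [3]
  Insert 4 (step 5): P = [2, 3, 4] / [6, 7];  Q = [1, 2, 4] / [3, 5]
  Insert 5 (step 6): P = [2, 3, 4, 5] / [6, 7];  Q = [1, 2, 4, 6] / [3, 5]
  Insert 8 (step 7): P = [2, 3, 4, 5, 8] / [6, 7];  Q = [1, 2, 4, 6, 7] / [3, 5]
  Insert 1 (step 8): P = [1, 3, 4, 5, 8] / [2, 7] / [6];  Q = [1, 2, 4, 6, 7] / [3, 5] / [8]
Final shape: (5, 2, 1).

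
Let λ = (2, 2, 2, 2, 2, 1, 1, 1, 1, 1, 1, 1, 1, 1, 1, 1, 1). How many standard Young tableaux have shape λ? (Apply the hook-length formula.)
# SYT of shape (2, 2, 2, 2, 2, 1, 1, 1, 1, 1, 1, 1, 1, 1, 1, 1, 1) = 19019

Hook-length formula: f^λ = n! / Π hook(c), product over all cells c of the Young diagram. For λ = (2, 2, 2, 2, 2, 1, 1, 1, 1, 1, 1, 1, 1, 1, 1, 1, 1), n = 22 boxes. Hook lengths by row (left-to-right, top-to-bottom): [18, 5]; [17, 4]; [16, 3]; [15, 2]; [14, 1]; [12]; [11]; [10]; [9]; [8]; [7]; [6]; [5]; [4]; [3]; [2]; [1]. Product of hooks = 59098834206720000. So f^λ = 22! / 59098834206720000 = 1124000727777607680000 / 59098834206720000 = 19019.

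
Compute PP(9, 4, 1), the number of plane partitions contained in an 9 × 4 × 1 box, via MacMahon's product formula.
PP(9, 4, 1) = 715

Evaluate the triple product over i = 1..9, j = 1..4, k = 1..1. The factors are (2/1) · (3/2) · (4/3) · (5/4) · (3/2) · (4/3) · (5/4) · (6/5) · … (36 factors total). The numerators and denominators telescope so the product is an integer; carrying out the multiplication exactly gives PP(9, 4, 1) = 715.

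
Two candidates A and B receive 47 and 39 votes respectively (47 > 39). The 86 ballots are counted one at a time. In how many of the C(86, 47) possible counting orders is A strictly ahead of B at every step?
Strict-lead orderings = 427208866179310474761600

Total orderings of the 86 votes with 47 for A: C(86, 47) = 4592495311427587603687200. By the Bertrand ballot formula (Cycle Lemma / reflection principle), the number of orderings in which A is strictly ahead of B throughout is (p − q)/(p + q) · C(p + q, p) = (47 − 39)/(47 + 39) · 4592495311427587603687200 = 427208866179310474761600.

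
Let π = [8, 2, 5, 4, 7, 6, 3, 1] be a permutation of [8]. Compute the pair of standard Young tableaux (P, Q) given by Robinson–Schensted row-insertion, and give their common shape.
P = [1, 3, 6] / [2, 7] / [4] / [5] / [8];  Q = [1, 3, 5] / [2, 6] / [4] / [7] / [8];  common shape = (3, 2, 1, 1, 1)

Row-insert the values π_1, π_2, … into P one at a time, bumping the leftmost entry strictly greater than the inserted value down to the next row. The recording tableau Q records, in position (i, j), the step at which that cell was added to P.
  Insert 8 (step 1): P = [8];  Q = [1]
  Insert 2 (step 2): P = [2] / [8];  Q = [1] / [2]
  Insert 5 (step 3): P = [2, 5] / [8];  Q = [1, 3] / [2]
  Insert 4 (step 4): P = [2, 4] / [5] / [8];  Q = [1, 3] / [2] / [4]
  Insert 7 (step 5): P = [2, 4, 7] / [5] / [8];  Q = [1, 3, 5] / [2] / [4]
  Insert 6 (step 6): P = [2, 4, 6] / [5, 7] / [8];  Q = [1, 3, 5] / [2, 6] / [4]
  Insert 3 (step 7): P = [2, 3, 6] / [4, 7] / [5] / [8];  Q = [1, 3, 5] / [2, 6] / [4] / [7]
  Insert 1 (step 8): P = [1, 3, 6] / [2, 7] / [4] / [5] / [8];  Q = [1, 3, 5] / [2, 6] / [4] / [7] / [8]
Final shape: (3, 2, 1, 1, 1).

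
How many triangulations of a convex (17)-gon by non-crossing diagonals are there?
C_15 = 9694845

These polygon triangulations are counted by the Catalan number C_n = (1/(n + 1)) · C(2n, n). For n = 15: C_15 = (1/16) · C(30, 15) = 155117520/16 = 9694845.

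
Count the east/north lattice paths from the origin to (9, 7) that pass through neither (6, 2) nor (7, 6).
Number of paths = 5144

Inclusion–exclusion. Total paths: C(16, 9) = 11440. Through P₁: C(8, 6)·C(8, 3) = 1568. Through P₂: C(13, 7)·C(3, 2) = 5148. Since P₁ is strictly southwest of P₂, a monotone path through both must visit P₁ then P₂; paths through both = C(8, 6)·C(5, 1)·C(3, 2) = 420. Avoid both = 11440 − 1568 − 5148 + 420 = 5144.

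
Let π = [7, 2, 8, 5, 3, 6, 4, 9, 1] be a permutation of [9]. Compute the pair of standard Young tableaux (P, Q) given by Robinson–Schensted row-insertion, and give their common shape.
P = [1, 3, 4, 9] / [2, 6] / [5, 8] / [7];  Q = [1, 3, 6, 8] / [2, 4] / [5, 7] / [9];  common shape = (4, 2, 2, 1)

Row-insert the values π_1, π_2, … into P one at a time, bumping the leftmost entry strictly greater than the inserted value down to the next row. The recording tableau Q records, in position (i, j), the step at which that cell was added to P.
  Insert 7 (step 1): P = [7];  Q = [1]
  Insert 2 (step 2): P = [2] / [7];  Q = [1] / [2]
  Insert 8 (step 3): P = [2, 8] / [7];  Q = [1, 3] / [2]
  Insert 5 (step 4): P = [2, 5] / [7, 8];  Q = [1, 3] / [2, 4]
  Insert 3 (step 5): P = [2, 3] / [5, 8] / [7];  Q = [1, 3] / [2, 4] / [5]
  Insert 6 (step 6): P = [2, 3, 6] / [5, 8] / [7];  Q = [1, 3, 6] / [2, 4] / [5]
  Insert 4 (step 7): P = [2, 3, 4] / [5, 6] / [7, 8];  Q = [1, 3, 6] / [2, 4] / [5, 7]
  Insert 9 (step 8): P = [2, 3, 4, 9] / [5, 6] / [7, 8];  Q = [1, 3, 6, 8] / [2, 4] / [5, 7]
  Insert 1 (step 9): P = [1, 3, 4, 9] / [2, 6] / [5, 8] / [7];  Q = [1, 3, 6, 8] / [2, 4] / [5, 7] / [9]
Final shape: (4, 2, 2, 1).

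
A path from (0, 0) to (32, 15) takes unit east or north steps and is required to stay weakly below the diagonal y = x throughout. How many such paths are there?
Number of paths = 409972529754

By the reflection principle (André's argument), the number of monotone paths to (32, 15) with n ≤ m that never go above y = x is C(47, 32) − C(47, 33) = 751616304549 − 341643774795 = 409972529754.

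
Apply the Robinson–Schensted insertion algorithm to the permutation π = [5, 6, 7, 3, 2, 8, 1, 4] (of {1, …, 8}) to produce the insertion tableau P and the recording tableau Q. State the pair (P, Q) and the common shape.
P = [1, 4, 7, 8] / [2, 6] / [3] / [5];  Q = [1, 2, 3, 6] / [4, 8] / [5] / [7];  common shape = (4, 2, 1, 1)

Row-insert the values π_1, π_2, … into P one at a time, bumping the leftmost entry strictly greater than the inserted value down to the next row. The recording tableau Q records, in position (i, j), the step at which that cell was added to P.
  Insert 5 (step 1): P = [5];  Q = [1]
  Insert 6 (step 2): P = [5, 6];  Q = [1, 2]
  Insert 7 (step 3): P = [5, 6, 7];  Q = [1, 2, 3]
  Insert 3 (step 4): P = [3, 6, 7] / [5];  Q = [1, 2, 3] / [4]
  Insert 2 (step 5): P = [2, 6, 7] / [3] / [5];  Q = [1, 2, 3] / [4] / [5]
  Insert 8 (step 6): P = [2, 6, 7, 8] / [3] / [5];  Q = [1, 2, 3, 6] / [4] / [5]
  Insert 1 (step 7): P = [1, 6, 7, 8] / [2] / [3] / [5];  Q = [1, 2, 3, 6] / [4] / [5] / [7]
  Insert 4 (step 8): P = [1, 4, 7, 8] / [2, 6] / [3] / [5];  Q = [1, 2, 3, 6] / [4, 8] / [5] / [7]
Final shape: (4, 2, 1, 1).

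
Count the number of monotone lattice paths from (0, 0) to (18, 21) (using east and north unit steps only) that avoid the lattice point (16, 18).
Number of paths = 40319529690

Total paths from (0, 0) to (18, 21): C(39, 18) = 62359143990. Paths through (16, 18): (paths (0, 0) → (16, 18)) × (paths (16, 18) → (18, 21)) = C(34, 16) · C(5, 2) = 2203961430 · 10 = 22039614300. Avoidance count = 62359143990 − 22039614300 = 40319529690.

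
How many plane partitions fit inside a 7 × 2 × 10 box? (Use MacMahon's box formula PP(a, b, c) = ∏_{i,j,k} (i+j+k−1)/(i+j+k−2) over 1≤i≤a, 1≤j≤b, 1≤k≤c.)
PP(7, 2, 10) = 77364144

Evaluate the triple product over i = 1..7, j = 1..2, k = 1..10. The factors are (2/1) · (3/2) · (4/3) · (5/4) · (6/5) · (7/6) · (8/7) · (9/8) · … (140 factors total). The numerators and denominators telescope so the product is an integer; carrying out the multiplication exactly gives PP(7, 2, 10) = 77364144.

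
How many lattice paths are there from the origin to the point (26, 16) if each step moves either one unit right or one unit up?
Number of paths = 166509721602

A monotone lattice path from (0, 0) to (26, 16) consists of 26 east steps and 16 north steps in some order, so it is determined by which 26 of the 42 steps are east. The count is C(42, 26) = 166509721602.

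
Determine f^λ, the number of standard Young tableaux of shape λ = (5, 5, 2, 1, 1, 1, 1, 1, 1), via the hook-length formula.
# SYT of shape (5, 5, 2, 1, 1, 1, 1, 1, 1) = 1649340

Hook-length formula: f^λ = n! / Π hook(c), product over all cells c of the Young diagram. For λ = (5, 5, 2, 1, 1, 1, 1, 1, 1), n = 18 boxes. Hook lengths by row (left-to-right, top-to-bottom): [13, 6, 4, 3, 2]; [12, 5, 3, 2, 1]; [8, 1]; [6]; [5]; [4]; [3]; [2]; [1]. Product of hooks = 3881779200. So f^λ = 18! / 3881779200 = 6402373705728000 / 3881779200 = 1649340.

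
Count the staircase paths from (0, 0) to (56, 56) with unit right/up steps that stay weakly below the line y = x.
C_56 = 6852456927844873497549658464312

These NE paths below the diagonal are counted by the Catalan number C_n = (1/(n + 1)) · C(2n, n). For n = 56: C_56 = (1/57) · C(112, 56) = 390590044887157789360330532465784/57 = 6852456927844873497549658464312.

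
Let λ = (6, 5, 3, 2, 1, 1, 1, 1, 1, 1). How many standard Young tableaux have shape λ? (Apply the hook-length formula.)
# SYT of shape (6, 5, 3, 2, 1, 1, 1, 1, 1, 1) = 1206492210

Hook-length formula: f^λ = n! / Π hook(c), product over all cells c of the Young diagram. For λ = (6, 5, 3, 2, 1, 1, 1, 1, 1, 1), n = 22 boxes. Hook lengths by row (left-to-right, top-to-bottom): [15, 8, 6, 4, 3, 1]; [13, 6, 4, 2, 1]; [10, 3, 1]; [8, 1]; [6]; [5]; [4]; [3]; [2]; [1]. Product of hooks = 931627008000. So f^λ = 22! / 931627008000 = 1124000727777607680000 / 931627008000 = 1206492210.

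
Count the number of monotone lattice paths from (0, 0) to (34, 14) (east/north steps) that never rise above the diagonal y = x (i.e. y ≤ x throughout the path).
Number of paths = 289392373944

By the reflection principle (André's argument), the number of monotone paths to (34, 14) with n ≤ m that never go above y = x is C(48, 34) − C(48, 35) = 482320623240 − 192928249296 = 289392373944.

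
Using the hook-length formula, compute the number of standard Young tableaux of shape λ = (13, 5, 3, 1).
# SYT of shape (13, 5, 3, 1) = 38852055

Hook-length formula: f^λ = n! / Π hook(c), product over all cells c of the Young diagram. For λ = (13, 5, 3, 1), n = 22 boxes. Hook lengths by row (left-to-right, top-to-bottom): [16, 14, 13, 11, 10, 8, 7, 6, 5, 4, 3, 2, 1]; [7, 5, 4, 2, 1]; [4, 2, 1]; [1]. Product of hooks = 28930277376000. So f^λ = 22! / 28930277376000 = 1124000727777607680000 / 28930277376000 = 38852055.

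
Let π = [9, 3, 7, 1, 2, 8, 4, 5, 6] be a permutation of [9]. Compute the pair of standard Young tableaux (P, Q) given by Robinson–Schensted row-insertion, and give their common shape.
P = [1, 2, 4, 5, 6] / [3, 7, 8] / [9];  Q = [1, 3, 6, 8, 9] / [2, 5, 7] / [4];  common shape = (5, 3, 1)

Row-insert the values π_1, π_2, … into P one at a time, bumping the leftmost entry strictly greater than the inserted value down to the next row. The recording tableau Q records, in position (i, j), the step at which that cell was added to P.
  Insert 9 (step 1): P = [9];  Q = [1]
  Insert 3 (step 2): P = [3] / [9];  Q = [1] / [2]
  Insert 7 (step 3): P = [3, 7] / [9];  Q = [1, 3] / [2]
  Insert 1 (step 4): P = [1, 7] / [3] / [9];  Q = [1, 3] / [2] / [4]
  Insert 2 (step 5): P = [1, 2] / [3, 7] / [9];  Q = [1, 3] / [2, 5] / [4]
  Insert 8 (step 6): P = [1, 2, 8] / [3, 7] / [9];  Q = [1, 3, 6] / [2, 5] / [4]
  Insert 4 (step 7): P = [1, 2, 4] / [3, 7, 8] / [9];  Q = [1, 3, 6] / [2, 5, 7] / [4]
  Insert 5 (step 8): P = [1, 2, 4, 5] / [3, 7, 8] / [9];  Q = [1, 3, 6, 8] / [2, 5, 7] / [4]
  Insert 6 (step 9): P = [1, 2, 4, 5, 6] / [3, 7, 8] / [9];  Q = [1, 3, 6, 8, 9] / [2, 5, 7] / [4]
Final shape: (5, 3, 1).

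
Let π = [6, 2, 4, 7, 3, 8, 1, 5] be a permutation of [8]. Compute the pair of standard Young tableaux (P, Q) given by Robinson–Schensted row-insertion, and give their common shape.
P = [1, 3, 5, 8] / [2, 7] / [4] / [6];  Q = [1, 3, 4, 6] / [2, 8] / [5] / [7];  common shape = (4, 2, 1, 1)

Row-insert the values π_1, π_2, … into P one at a time, bumping the leftmost entry strictly greater than the inserted value down to the next row. The recording tableau Q records, in position (i, j), the step at which that cell was added to P.
  Insert 6 (step 1): P = [6];  Q = [1]
  Insert 2 (step 2): P = [2] / [6];  Q = [1] / [2]
  Insert 4 (step 3): P = [2, 4] / [6];  Q = [1, 3] / [2]
  Insert 7 (step 4): P = [2, 4, 7] / [6];  Q = [1, 3, 4] / [2]
  Insert 3 (step 5): P = [2, 3, 7] / [4] / [6];  Q = [1, 3, 4] / [2] / [5]
  Insert 8 (step 6): P = [2, 3, 7, 8] / [4] / [6];  Q = [1, 3, 4, 6] / [2] / [5]
  Insert 1 (step 7): P = [1, 3, 7, 8] / [2] / [4] / [6];  Q = [1, 3, 4, 6] / [2] / [5] / [7]
  Insert 5 (step 8): P = [1, 3, 5, 8] / [2, 7] / [4] / [6];  Q = [1, 3, 4, 6] / [2, 8] / [5] / [7]
Final shape: (4, 2, 1, 1).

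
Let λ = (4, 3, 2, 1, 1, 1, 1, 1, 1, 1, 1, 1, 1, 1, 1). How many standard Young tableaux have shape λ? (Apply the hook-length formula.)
# SYT of shape (4, 3, 2, 1, 1, 1, 1, 1, 1, 1, 1, 1, 1, 1, 1) = 587860

Hook-length formula: f^λ = n! / Π hook(c), product over all cells c of the Young diagram. For λ = (4, 3, 2, 1, 1, 1, 1, 1, 1, 1, 1, 1, 1, 1, 1), n = 21 boxes. Hook lengths by row (left-to-right, top-to-bottom): [18, 5, 3, 1]; [16, 3, 1]; [14, 1]; [12]; [11]; [10]; [9]; [8]; [7]; [6]; [5]; [4]; [3]; [2]; [1]. Product of hooks = 86910050304000. So f^λ = 21! / 86910050304000 = 51090942171709440000 / 86910050304000 = 587860.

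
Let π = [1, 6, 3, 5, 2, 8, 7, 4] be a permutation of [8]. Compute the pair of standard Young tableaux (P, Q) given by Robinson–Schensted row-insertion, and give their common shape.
P = [1, 2, 4, 7] / [3, 5] / [6, 8];  Q = [1, 2, 4, 6] / [3, 7] / [5, 8];  common shape = (4, 2, 2)

Row-insert the values π_1, π_2, … into P one at a time, bumping the leftmost entry strictly greater than the inserted value down to the next row. The recording tableau Q records, in position (i, j), the step at which that cell was added to P.
  Insert 1 (step 1): P = [1];  Q = [1]
  Insert 6 (step 2): P = [1, 6];  Q = [1, 2]
  Insert 3 (step 3): P = [1, 3] / [6];  Q = [1, 2] / [3]
  Insert 5 (step 4): P = [1, 3, 5] / [6];  Q = [1, 2, 4] / [3]
  Insert 2 (step 5): P = [1, 2, 5] / [3] / [6];  Q = [1, 2, 4] / [3] / [5]
  Insert 8 (step 6): P = [1, 2, 5, 8] / [3] / [6];  Q = [1, 2, 4, 6] / [3] / [5]
  Insert 7 (step 7): P = [1, 2, 5, 7] / [3, 8] / [6];  Q = [1, 2, 4, 6] / [3, 7] / [5]
  Insert 4 (step 8): P = [1, 2, 4, 7] / [3, 5] / [6, 8];  Q = [1, 2, 4, 6] / [3, 7] / [5, 8]
Final shape: (4, 2, 2).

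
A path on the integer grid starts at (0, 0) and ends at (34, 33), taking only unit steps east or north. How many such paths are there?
Number of paths = 14226520737620288370

A monotone lattice path from (0, 0) to (34, 33) consists of 34 east steps and 33 north steps in some order, so it is determined by which 34 of the 67 steps are east. The count is C(67, 34) = 14226520737620288370.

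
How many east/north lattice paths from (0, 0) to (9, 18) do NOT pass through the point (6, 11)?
Number of paths = 3201705

Total paths from (0, 0) to (9, 18): C(27, 9) = 4686825. Paths through (6, 11): (paths (0, 0) → (6, 11)) × (paths (6, 11) → (9, 18)) = C(17, 6) · C(10, 3) = 12376 · 120 = 1485120. Avoidance count = 4686825 − 1485120 = 3201705.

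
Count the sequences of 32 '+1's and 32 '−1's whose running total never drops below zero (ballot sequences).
C_32 = 55534064877048198

These ballot sequences are counted by the Catalan number C_n = (1/(n + 1)) · C(2n, n). For n = 32: C_32 = (1/33) · C(64, 32) = 1832624140942590534/33 = 55534064877048198.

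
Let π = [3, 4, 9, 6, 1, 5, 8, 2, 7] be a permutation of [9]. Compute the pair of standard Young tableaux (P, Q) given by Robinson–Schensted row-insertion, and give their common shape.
P = [1, 2, 5, 7] / [3, 4, 8] / [6] / [9];  Q = [1, 2, 3, 7] / [4, 6, 9] / [5] / [8];  common shape = (4, 3, 1, 1)

Row-insert the values π_1, π_2, … into P one at a time, bumping the leftmost entry strictly greater than the inserted value down to the next row. The recording tableau Q records, in position (i, j), the step at which that cell was added to P.
  Insert 3 (step 1): P = [3];  Q = [1]
  Insert 4 (step 2): P = [3, 4];  Q = [1, 2]
  Insert 9 (step 3): P = [3, 4, 9];  Q = [1, 2, 3]
  Insert 6 (step 4): P = [3, 4, 6] / [9];  Q = [1, 2, 3] / [4]
  Insert 1 (step 5): P = [1, 4, 6] / [3] / [9];  Q = [1, 2, 3] / [4] / [5]
  Insert 5 (step 6): P = [1, 4, 5] / [3, 6] / [9];  Q = [1, 2, 3] / [4, 6] / [5]
  Insert 8 (step 7): P = [1, 4, 5, 8] / [3, 6] / [9];  Q = [1, 2, 3, 7] / [4, 6] / [5]
  Insert 2 (step 8): P = [1, 2, 5, 8] / [3, 4] / [6] / [9];  Q = [1, 2, 3, 7] / [4, 6] / [5] / [8]
  Insert 7 (step 9): P = [1, 2, 5, 7] / [3, 4, 8] / [6] / [9];  Q = [1, 2, 3, 7] / [4, 6, 9] / [5] / [8]
Final shape: (4, 3, 1, 1).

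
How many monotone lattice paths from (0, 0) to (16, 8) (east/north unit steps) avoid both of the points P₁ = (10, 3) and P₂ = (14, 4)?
Number of paths = 578889

Inclusion–exclusion. Total paths: C(24, 16) = 735471. Through P₁: C(13, 10)·C(11, 6) = 132132. Through P₂: C(18, 14)·C(6, 2) = 45900. Since P₁ is strictly southwest of P₂, a monotone path through both must visit P₁ then P₂; paths through both = C(13, 10)·C(5, 4)·C(6, 2) = 21450. Avoid both = 735471 − 132132 − 45900 + 21450 = 578889.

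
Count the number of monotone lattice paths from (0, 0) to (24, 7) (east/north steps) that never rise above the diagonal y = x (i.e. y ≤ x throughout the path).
Number of paths = 1893294

By the reflection principle (André's argument), the number of monotone paths to (24, 7) with n ≤ m that never go above y = x is C(31, 24) − C(31, 25) = 2629575 − 736281 = 1893294.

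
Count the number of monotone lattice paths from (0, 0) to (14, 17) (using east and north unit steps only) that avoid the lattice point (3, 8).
Number of paths = 237469125

Total paths from (0, 0) to (14, 17): C(31, 14) = 265182525. Paths through (3, 8): (paths (0, 0) → (3, 8)) × (paths (3, 8) → (14, 17)) = C(11, 3) · C(20, 11) = 165 · 167960 = 27713400. Avoidance count = 265182525 − 27713400 = 237469125.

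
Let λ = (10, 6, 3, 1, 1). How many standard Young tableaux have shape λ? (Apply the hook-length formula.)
# SYT of shape (10, 6, 3, 1, 1) = 126977760

Hook-length formula: f^λ = n! / Π hook(c), product over all cells c of the Young diagram. For λ = (10, 6, 3, 1, 1), n = 21 boxes. Hook lengths by row (left-to-right, top-to-bottom): [14, 11, 10, 8, 7, 6, 4, 3, 2, 1]; [9, 6, 5, 3, 2, 1]; [5, 2, 1]; [2]; [1]. Product of hooks = 402361344000. So f^λ = 21! / 402361344000 = 51090942171709440000 / 402361344000 = 126977760.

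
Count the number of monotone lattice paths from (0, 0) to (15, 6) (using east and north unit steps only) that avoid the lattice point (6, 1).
Number of paths = 40250

Total paths from (0, 0) to (15, 6): C(21, 15) = 54264. Paths through (6, 1): (paths (0, 0) → (6, 1)) × (paths (6, 1) → (15, 6)) = C(7, 6) · C(14, 9) = 7 · 2002 = 14014. Avoidance count = 54264 − 14014 = 40250.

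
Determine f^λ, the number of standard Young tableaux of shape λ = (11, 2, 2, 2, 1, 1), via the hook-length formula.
# SYT of shape (11, 2, 2, 2, 1, 1) = 1119195

Hook-length formula: f^λ = n! / Π hook(c), product over all cells c of the Young diagram. For λ = (11, 2, 2, 2, 1, 1), n = 19 boxes. Hook lengths by row (left-to-right, top-to-bottom): [16, 13, 9, 8, 7, 6, 5, 4, 3, 2, 1]; [6, 3]; [5, 2]; [4, 1]; [2]; [1]. Product of hooks = 108689817600. So f^λ = 19! / 108689817600 = 121645100408832000 / 108689817600 = 1119195.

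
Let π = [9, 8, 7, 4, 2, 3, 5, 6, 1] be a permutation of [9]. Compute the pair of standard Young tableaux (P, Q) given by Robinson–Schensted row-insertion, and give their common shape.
P = [1, 3, 5, 6] / [2] / [4] / [7] / [8] / [9];  Q = [1, 6, 7, 8] / [2] / [3] / [4] / [5] / [9];  common shape = (4, 1, 1, 1, 1, 1)

Row-insert the values π_1, π_2, … into P one at a time, bumping the leftmost entry strictly greater than the inserted value down to the next row. The recording tableau Q records, in position (i, j), the step at which that cell was added to P.
  Insert 9 (step 1): P = [9];  Q = [1]
  Insert 8 (step 2): P = [8] / [9];  Q = [1] / [2]
  Insert 7 (step 3): P = [7] / [8] / [9];  Q = [1] / [2] / [3]
  Insert 4 (step 4): P = [4] / [7] / [8] / [9];  Q = [1] / [2] / [3] / [4]
  Insert 2 (step 5): P = [2] / [4] / [7] / [8] / [9];  Q = [1] / [2] / [3] / [4] / [5]
  Insert 3 (step 6): P = [2, 3] / [4] / [7] / [8] / [9];  Q = [1, 6] / [2] / [3] / [4] / [5]
  Insert 5 (step 7): P = [2, 3, 5] / [4] / [7] / [8] / [9];  Q = [1, 6, 7] / [2] / [3] / [4] / [5]
  Insert 6 (step 8): P = [2, 3, 5, 6] / [4] / [7] / [8] / [9];  Q = [1, 6, 7, 8] / [2] / [3] / [4] / [5]
  Insert 1 (step 9): P = [1, 3, 5, 6] / [2] / [4] / [7] / [8] / [9];  Q = [1, 6, 7, 8] / [2] / [3] / [4] / [5] / [9]
Final shape: (4, 1, 1, 1, 1, 1).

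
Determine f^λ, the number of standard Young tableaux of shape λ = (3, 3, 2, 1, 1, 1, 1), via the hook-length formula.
# SYT of shape (3, 3, 2, 1, 1, 1, 1) = 1925

Hook-length formula: f^λ = n! / Π hook(c), product over all cells c of the Young diagram. For λ = (3, 3, 2, 1, 1, 1, 1), n = 12 boxes. Hook lengths by row (left-to-right, top-to-bottom): [9, 4, 2]; [8, 3, 1]; [6, 1]; [4]; [3]; [2]; [1]. Product of hooks = 248832. So f^λ = 12! / 248832 = 479001600 / 248832 = 1925.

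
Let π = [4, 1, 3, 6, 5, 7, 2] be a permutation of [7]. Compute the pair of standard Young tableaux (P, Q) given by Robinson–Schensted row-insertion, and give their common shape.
P = [1, 2, 5, 7] / [3, 6] / [4];  Q = [1, 3, 4, 6] / [2, 5] / [7];  common shape = (4, 2, 1)

Row-insert the values π_1, π_2, … into P one at a time, bumping the leftmost entry strictly greater than the inserted value down to the next row. The recording tableau Q records, in position (i, j), the step at which that cell was added to P.
  Insert 4 (step 1): P = [4];  Q = [1]
  Insert 1 (step 2): P = [1] / [4];  Q = [1] / [2]
  Insert 3 (step 3): P = [1, 3] / [4];  Q = [1, 3] / [2]
  Insert 6 (step 4): P = [1, 3, 6] / [4];  Q = [1, 3, 4] / [2]
  Insert 5 (step 5): P = [1, 3, 5] / [4, 6];  Q = [1, 3, 4] / [2, 5]
  Insert 7 (step 6): P = [1, 3, 5, 7] / [4, 6];  Q = [1, 3, 4, 6] / [2, 5]
  Insert 2 (step 7): P = [1, 2, 5, 7] / [3, 6] / [4];  Q = [1, 3, 4, 6] / [2, 5] / [7]
Final shape: (4, 2, 1).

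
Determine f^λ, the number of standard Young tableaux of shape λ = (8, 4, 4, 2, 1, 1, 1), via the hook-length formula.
# SYT of shape (8, 4, 4, 2, 1, 1, 1) = 523783260

Hook-length formula: f^λ = n! / Π hook(c), product over all cells c of the Young diagram. For λ = (8, 4, 4, 2, 1, 1, 1), n = 21 boxes. Hook lengths by row (left-to-right, top-to-bottom): [14, 10, 8, 7, 4, 3, 2, 1]; [9, 5, 3, 2]; [8, 4, 2, 1]; [5, 1]; [3]; [2]; [1]. Product of hooks = 97542144000. So f^λ = 21! / 97542144000 = 51090942171709440000 / 97542144000 = 523783260.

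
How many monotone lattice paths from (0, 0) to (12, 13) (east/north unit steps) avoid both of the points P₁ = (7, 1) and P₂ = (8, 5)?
Number of paths = 4533531

Inclusion–exclusion. Total paths: C(25, 12) = 5200300. Through P₁: C(8, 7)·C(17, 5) = 49504. Through P₂: C(13, 8)·C(12, 4) = 637065. Since P₁ is strictly southwest of P₂, a monotone path through both must visit P₁ then P₂; paths through both = C(8, 7)·C(5, 1)·C(12, 4) = 19800. Avoid both = 5200300 − 49504 − 637065 + 19800 = 4533531.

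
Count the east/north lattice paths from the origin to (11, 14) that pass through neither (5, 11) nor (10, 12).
Number of paths = 2229174

Inclusion–exclusion. Total paths: C(25, 11) = 4457400. Through P₁: C(16, 5)·C(9, 6) = 366912. Through P₂: C(22, 10)·C(3, 1) = 1939938. Since P₁ is strictly southwest of P₂, a monotone path through both must visit P₁ then P₂; paths through both = C(16, 5)·C(6, 5)·C(3, 1) = 78624. Avoid both = 4457400 − 366912 − 1939938 + 78624 = 2229174.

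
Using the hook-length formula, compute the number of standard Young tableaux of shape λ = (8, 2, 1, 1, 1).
# SYT of shape (8, 2, 1, 1, 1) = 3003

Hook-length formula: f^λ = n! / Π hook(c), product over all cells c of the Young diagram. For λ = (8, 2, 1, 1, 1), n = 13 boxes. Hook lengths by row (left-to-right, top-to-bottom): [12, 8, 6, 5, 4, 3, 2, 1]; [5, 1]; [3]; [2]; [1]. Product of hooks = 2073600. So f^λ = 13! / 2073600 = 6227020800 / 2073600 = 3003.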